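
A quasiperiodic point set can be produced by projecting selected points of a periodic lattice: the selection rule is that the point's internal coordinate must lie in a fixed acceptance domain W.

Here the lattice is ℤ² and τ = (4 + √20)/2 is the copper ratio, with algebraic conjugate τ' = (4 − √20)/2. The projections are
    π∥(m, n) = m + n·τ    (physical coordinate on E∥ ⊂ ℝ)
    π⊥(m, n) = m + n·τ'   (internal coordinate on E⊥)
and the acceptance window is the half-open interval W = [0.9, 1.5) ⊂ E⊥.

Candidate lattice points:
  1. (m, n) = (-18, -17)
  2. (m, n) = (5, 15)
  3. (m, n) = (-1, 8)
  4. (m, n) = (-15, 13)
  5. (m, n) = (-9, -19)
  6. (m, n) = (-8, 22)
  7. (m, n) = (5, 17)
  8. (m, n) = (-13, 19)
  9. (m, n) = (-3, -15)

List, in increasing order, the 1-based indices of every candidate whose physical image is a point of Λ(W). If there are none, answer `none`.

2, 7

Numerically τ ≈ 4.236068 and τ' = −1/τ ≈ -0.236068.
candidate 1: (m,n)=(-18,-17) → π∥ = -18-17·τ ≈ -90.013156, π⊥ = -18-17·τ' ≈ -13.986844 ∉ [0.9, 1.5) ⇒ out
candidate 2: (m,n)=(5,15) → π∥ = 5+15·τ ≈ 68.541020, π⊥ = 5+15·τ' ≈ 1.458980 ∈ [0.9, 1.5) ⇒ IN Λ
candidate 3: (m,n)=(-1,8) → π∥ = -1+8·τ ≈ 32.888544, π⊥ = -1+8·τ' ≈ -2.888544 ∉ [0.9, 1.5) ⇒ out
candidate 4: (m,n)=(-15,13) → π∥ = -15+13·τ ≈ 40.068884, π⊥ = -15+13·τ' ≈ -18.068884 ∉ [0.9, 1.5) ⇒ out
candidate 5: (m,n)=(-9,-19) → π∥ = -9-19·τ ≈ -89.485292, π⊥ = -9-19·τ' ≈ -4.514708 ∉ [0.9, 1.5) ⇒ out
candidate 6: (m,n)=(-8,22) → π∥ = -8+22·τ ≈ 85.193496, π⊥ = -8+22·τ' ≈ -13.193496 ∉ [0.9, 1.5) ⇒ out
candidate 7: (m,n)=(5,17) → π∥ = 5+17·τ ≈ 77.013156, π⊥ = 5+17·τ' ≈ 0.986844 ∈ [0.9, 1.5) ⇒ IN Λ
candidate 8: (m,n)=(-13,19) → π∥ = -13+19·τ ≈ 67.485292, π⊥ = -13+19·τ' ≈ -17.485292 ∉ [0.9, 1.5) ⇒ out
candidate 9: (m,n)=(-3,-15) → π∥ = -3-15·τ ≈ -66.541020, π⊥ = -3-15·τ' ≈ 0.541020 ∉ [0.9, 1.5) ⇒ out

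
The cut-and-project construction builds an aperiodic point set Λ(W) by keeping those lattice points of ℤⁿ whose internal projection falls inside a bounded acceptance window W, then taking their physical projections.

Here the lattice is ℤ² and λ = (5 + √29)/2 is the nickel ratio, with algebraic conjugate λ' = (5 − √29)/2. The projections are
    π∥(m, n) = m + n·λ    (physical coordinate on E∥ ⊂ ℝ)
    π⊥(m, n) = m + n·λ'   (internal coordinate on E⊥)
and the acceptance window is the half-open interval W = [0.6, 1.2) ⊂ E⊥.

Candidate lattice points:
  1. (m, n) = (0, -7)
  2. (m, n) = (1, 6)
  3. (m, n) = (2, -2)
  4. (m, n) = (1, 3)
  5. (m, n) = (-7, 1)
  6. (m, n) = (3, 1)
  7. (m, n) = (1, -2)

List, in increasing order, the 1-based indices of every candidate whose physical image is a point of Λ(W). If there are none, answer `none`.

λ' = (5−√29)/2 ≈ -0.19258.
#1 (0,-7): internal coord 0 + (-7)·λ' = +1.34808; +1.34808 ∉ [0.6, 1.2) → out
#2 (1,6): internal coord 1 + (6)·λ' = -0.15549; -0.15549 ∉ [0.6, 1.2) → out
#3 (2,-2): internal coord 2 + (-2)·λ' = +2.38516; +2.38516 ∉ [0.6, 1.2) → out
#4 (1,3): internal coord 1 + (3)·λ' = +0.42225; +0.42225 ∉ [0.6, 1.2) → out
#5 (-7,1): internal coord -7 + (1)·λ' = -7.19258; -7.19258 ∉ [0.6, 1.2) → out
#6 (3,1): internal coord 3 + (1)·λ' = +2.80742; +2.80742 ∉ [0.6, 1.2) → out
#7 (1,-2): internal coord 1 + (-2)·λ' = +1.38516; +1.38516 ∉ [0.6, 1.2) → out

none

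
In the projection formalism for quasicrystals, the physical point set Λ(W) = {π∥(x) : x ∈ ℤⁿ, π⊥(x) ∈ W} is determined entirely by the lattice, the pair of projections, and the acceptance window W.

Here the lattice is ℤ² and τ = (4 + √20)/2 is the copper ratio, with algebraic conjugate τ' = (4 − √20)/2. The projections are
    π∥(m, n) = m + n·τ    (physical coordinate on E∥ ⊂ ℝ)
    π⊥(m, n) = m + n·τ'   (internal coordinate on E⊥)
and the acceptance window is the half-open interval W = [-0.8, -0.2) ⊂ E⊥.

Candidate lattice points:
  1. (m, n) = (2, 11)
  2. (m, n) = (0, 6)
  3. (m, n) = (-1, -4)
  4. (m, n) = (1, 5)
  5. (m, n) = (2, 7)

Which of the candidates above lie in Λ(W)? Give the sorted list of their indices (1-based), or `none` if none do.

Compute τ' = (4−√20)/2 = -0.2361, so π⊥(m,n) = m -0.2361·n.
[1] lift (2,11): star map gives -0.5967; window check -0.8 ≤ -0.5967 < -0.2 is true → IN Λ
[2] lift (0,6): star map gives -1.4164; window check -0.8 ≤ -1.4164 < -0.2 is false → out
[3] lift (-1,-4): star map gives -0.0557; window check -0.8 ≤ -0.0557 < -0.2 is false → out
[4] lift (1,5): star map gives -0.1803; window check -0.8 ≤ -0.1803 < -0.2 is false → out
[5] lift (2,7): star map gives 0.3475; window check -0.8 ≤ 0.3475 < -0.2 is false → out

1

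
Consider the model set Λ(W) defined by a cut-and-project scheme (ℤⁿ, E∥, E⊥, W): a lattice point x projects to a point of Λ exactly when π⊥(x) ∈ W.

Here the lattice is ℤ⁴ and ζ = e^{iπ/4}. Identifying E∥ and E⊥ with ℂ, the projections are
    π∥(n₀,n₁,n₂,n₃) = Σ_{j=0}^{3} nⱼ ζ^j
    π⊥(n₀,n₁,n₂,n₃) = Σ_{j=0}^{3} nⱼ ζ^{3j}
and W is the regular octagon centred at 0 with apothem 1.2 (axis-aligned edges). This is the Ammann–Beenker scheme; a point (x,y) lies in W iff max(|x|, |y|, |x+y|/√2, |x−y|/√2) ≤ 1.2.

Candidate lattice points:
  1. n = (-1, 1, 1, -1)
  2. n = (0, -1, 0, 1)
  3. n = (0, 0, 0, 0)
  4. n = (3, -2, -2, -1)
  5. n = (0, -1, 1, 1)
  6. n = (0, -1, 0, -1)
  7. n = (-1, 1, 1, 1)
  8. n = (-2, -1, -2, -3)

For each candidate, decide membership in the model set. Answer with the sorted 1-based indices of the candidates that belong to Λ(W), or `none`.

π⊥(n) = n₀ + n₁ζ³ + n₂ζ⁶ + n₃ζ⁹ where ζ = e^{iπ/4}.
candidate 1: n = (-1, 1, 1, -1) → π⊥ ≈ (-2.4142, -1.0000); max(|x|,|y|,|x±y|/√2) = 2.4142 > 1.2 ⇒ ∉ W
candidate 2: n = (0, -1, 0, 1) → π⊥ ≈ (+1.4142, +0.0000); max(|x|,|y|,|x±y|/√2) = 1.4142 > 1.2 ⇒ ∉ W
candidate 3: n = (0, 0, 0, 0) → π⊥ ≈ (+0.0000, +0.0000); max(|x|,|y|,|x±y|/√2) = 0.0000 ≤ 1.2 ⇒ ∈ W
candidate 4: n = (3, -2, -2, -1) → π⊥ ≈ (+3.7071, -0.1213); max(|x|,|y|,|x±y|/√2) = 3.7071 > 1.2 ⇒ ∉ W
candidate 5: n = (0, -1, 1, 1) → π⊥ ≈ (+1.4142, -1.0000); max(|x|,|y|,|x±y|/√2) = 1.7071 > 1.2 ⇒ ∉ W
candidate 6: n = (0, -1, 0, -1) → π⊥ ≈ (+0.0000, -1.4142); max(|x|,|y|,|x±y|/√2) = 1.4142 > 1.2 ⇒ ∉ W
candidate 7: n = (-1, 1, 1, 1) → π⊥ ≈ (-1.0000, +0.4142); max(|x|,|y|,|x±y|/√2) = 1.0000 ≤ 1.2 ⇒ ∈ W
candidate 8: n = (-2, -1, -2, -3) → π⊥ ≈ (-3.4142, -0.8284); max(|x|,|y|,|x±y|/√2) = 3.4142 > 1.2 ⇒ ∉ W

3, 7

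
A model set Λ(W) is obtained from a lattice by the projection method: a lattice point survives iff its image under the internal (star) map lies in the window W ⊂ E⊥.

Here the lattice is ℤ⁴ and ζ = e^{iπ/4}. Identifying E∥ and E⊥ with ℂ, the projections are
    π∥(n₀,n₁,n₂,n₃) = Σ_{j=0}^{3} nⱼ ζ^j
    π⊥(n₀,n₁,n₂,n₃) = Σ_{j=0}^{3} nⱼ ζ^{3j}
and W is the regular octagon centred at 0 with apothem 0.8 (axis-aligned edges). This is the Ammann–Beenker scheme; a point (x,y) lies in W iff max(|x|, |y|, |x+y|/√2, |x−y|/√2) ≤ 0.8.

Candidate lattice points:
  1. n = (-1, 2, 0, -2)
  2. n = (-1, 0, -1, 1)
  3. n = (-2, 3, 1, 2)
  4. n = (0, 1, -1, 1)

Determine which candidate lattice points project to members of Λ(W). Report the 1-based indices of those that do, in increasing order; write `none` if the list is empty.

none

Internal map: ζ^{3j} for j=0..3 gives (1,0), (−√2/2,√2/2), (0,−1), (√2/2,√2/2).
#1 (-1, 2, 0, -2): internal (-3.82843, 0.00000); octagon support 3.82843 vs apothem 0.8 → ∉ W
#2 (-1, 0, -1, 1): internal (-0.29289, 1.70711); octagon support 1.70711 vs apothem 0.8 → ∉ W
#3 (-2, 3, 1, 2): internal (-2.70711, 2.53553); octagon support 3.70711 vs apothem 0.8 → ∉ W
#4 (0, 1, -1, 1): internal (0.00000, 2.41421); octagon support 2.41421 vs apothem 0.8 → ∉ W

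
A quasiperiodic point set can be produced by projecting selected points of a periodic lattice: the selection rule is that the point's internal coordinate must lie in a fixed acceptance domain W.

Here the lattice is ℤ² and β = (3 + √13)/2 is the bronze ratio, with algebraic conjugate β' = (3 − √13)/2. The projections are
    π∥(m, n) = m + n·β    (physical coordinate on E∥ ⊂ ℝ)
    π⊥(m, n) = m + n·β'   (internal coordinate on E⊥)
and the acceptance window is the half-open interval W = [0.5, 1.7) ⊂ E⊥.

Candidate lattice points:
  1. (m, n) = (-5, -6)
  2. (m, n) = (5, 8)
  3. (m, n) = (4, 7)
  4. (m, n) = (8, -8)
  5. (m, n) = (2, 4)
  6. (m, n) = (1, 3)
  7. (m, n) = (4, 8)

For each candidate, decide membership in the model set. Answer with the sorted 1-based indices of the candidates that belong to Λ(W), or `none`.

β' = (3−√13)/2 ≈ -0.3028.
candidate 1: (m,n)=(-5,-6) → π∥ = -5-6·β ≈ -24.8167, π⊥ = -5-6·β' ≈ -3.1833 ∉ [0.5, 1.7) ⇒ out
candidate 2: (m,n)=(5,8) → π∥ = 5+8·β ≈ 31.4222, π⊥ = 5+8·β' ≈ 2.5778 ∉ [0.5, 1.7) ⇒ out
candidate 3: (m,n)=(4,7) → π∥ = 4+7·β ≈ 27.1194, π⊥ = 4+7·β' ≈ 1.8806 ∉ [0.5, 1.7) ⇒ out
candidate 4: (m,n)=(8,-8) → π∥ = 8-8·β ≈ -18.4222, π⊥ = 8-8·β' ≈ 10.4222 ∉ [0.5, 1.7) ⇒ out
candidate 5: (m,n)=(2,4) → π∥ = 2+4·β ≈ 15.2111, π⊥ = 2+4·β' ≈ 0.7889 ∈ [0.5, 1.7) ⇒ IN Λ
candidate 6: (m,n)=(1,3) → π∥ = 1+3·β ≈ 10.9083, π⊥ = 1+3·β' ≈ 0.0917 ∉ [0.5, 1.7) ⇒ out
candidate 7: (m,n)=(4,8) → π∥ = 4+8·β ≈ 30.4222, π⊥ = 4+8·β' ≈ 1.5778 ∈ [0.5, 1.7) ⇒ IN Λ

5, 7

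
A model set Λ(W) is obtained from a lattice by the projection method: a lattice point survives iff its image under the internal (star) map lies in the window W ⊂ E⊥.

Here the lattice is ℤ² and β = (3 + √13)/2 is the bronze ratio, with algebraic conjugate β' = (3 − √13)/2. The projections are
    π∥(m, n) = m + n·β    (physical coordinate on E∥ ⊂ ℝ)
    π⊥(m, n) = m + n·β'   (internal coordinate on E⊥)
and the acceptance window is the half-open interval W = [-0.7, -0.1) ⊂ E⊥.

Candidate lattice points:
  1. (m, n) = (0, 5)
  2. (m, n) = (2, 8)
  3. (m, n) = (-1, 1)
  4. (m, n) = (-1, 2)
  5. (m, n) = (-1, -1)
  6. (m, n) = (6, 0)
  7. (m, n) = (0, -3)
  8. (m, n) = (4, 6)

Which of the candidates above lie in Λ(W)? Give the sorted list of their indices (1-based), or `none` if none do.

Numerically β ≈ 3.30278 and β' = −1/β ≈ -0.30278.
candidate 1: (m,n)=(0,5) → π∥ = 0+5·β ≈ 16.51388, π⊥ = 0+5·β' ≈ -1.51388 ∉ [-0.7, -0.1) ⇒ out
candidate 2: (m,n)=(2,8) → π∥ = 2+8·β ≈ 28.42221, π⊥ = 2+8·β' ≈ -0.42221 ∈ [-0.7, -0.1) ⇒ IN Λ
candidate 3: (m,n)=(-1,1) → π∥ = -1+1·β ≈ 2.30278, π⊥ = -1+1·β' ≈ -1.30278 ∉ [-0.7, -0.1) ⇒ out
candidate 4: (m,n)=(-1,2) → π∥ = -1+2·β ≈ 5.60555, π⊥ = -1+2·β' ≈ -1.60555 ∉ [-0.7, -0.1) ⇒ out
candidate 5: (m,n)=(-1,-1) → π∥ = -1-1·β ≈ -4.30278, π⊥ = -1-1·β' ≈ -0.69722 ∈ [-0.7, -0.1) ⇒ IN Λ
candidate 6: (m,n)=(6,0) → π∥ = 6+0·β ≈ 6.00000, π⊥ = 6+0·β' ≈ 6.00000 ∉ [-0.7, -0.1) ⇒ out
candidate 7: (m,n)=(0,-3) → π∥ = 0-3·β ≈ -9.90833, π⊥ = 0-3·β' ≈ 0.90833 ∉ [-0.7, -0.1) ⇒ out
candidate 8: (m,n)=(4,6) → π∥ = 4+6·β ≈ 23.81665, π⊥ = 4+6·β' ≈ 2.18335 ∉ [-0.7, -0.1) ⇒ out

2, 5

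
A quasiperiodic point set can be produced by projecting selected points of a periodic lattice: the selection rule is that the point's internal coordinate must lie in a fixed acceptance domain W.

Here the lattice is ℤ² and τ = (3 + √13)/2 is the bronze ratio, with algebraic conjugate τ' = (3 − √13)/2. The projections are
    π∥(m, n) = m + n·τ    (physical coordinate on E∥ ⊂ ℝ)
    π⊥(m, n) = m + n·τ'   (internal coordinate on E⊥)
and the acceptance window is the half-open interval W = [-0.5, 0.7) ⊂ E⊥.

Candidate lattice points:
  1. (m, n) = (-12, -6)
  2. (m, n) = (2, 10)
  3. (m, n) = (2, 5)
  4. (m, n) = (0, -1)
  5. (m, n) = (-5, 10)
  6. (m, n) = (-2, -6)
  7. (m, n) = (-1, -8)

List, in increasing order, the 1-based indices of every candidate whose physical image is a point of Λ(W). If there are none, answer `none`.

3, 4, 6

Numerically τ ≈ 3.30278 and τ' = −1/τ ≈ -0.30278.
candidate 1: (m,n)=(-12,-6) → π∥ = -12-6·τ ≈ -31.81665, π⊥ = -12-6·τ' ≈ -10.18335 ∉ [-0.5, 0.7) ⇒ out
candidate 2: (m,n)=(2,10) → π∥ = 2+10·τ ≈ 35.02776, π⊥ = 2+10·τ' ≈ -1.02776 ∉ [-0.5, 0.7) ⇒ out
candidate 3: (m,n)=(2,5) → π∥ = 2+5·τ ≈ 18.51388, π⊥ = 2+5·τ' ≈ 0.48612 ∈ [-0.5, 0.7) ⇒ IN Λ
candidate 4: (m,n)=(0,-1) → π∥ = 0-1·τ ≈ -3.30278, π⊥ = 0-1·τ' ≈ 0.30278 ∈ [-0.5, 0.7) ⇒ IN Λ
candidate 5: (m,n)=(-5,10) → π∥ = -5+10·τ ≈ 28.02776, π⊥ = -5+10·τ' ≈ -8.02776 ∉ [-0.5, 0.7) ⇒ out
candidate 6: (m,n)=(-2,-6) → π∥ = -2-6·τ ≈ -21.81665, π⊥ = -2-6·τ' ≈ -0.18335 ∈ [-0.5, 0.7) ⇒ IN Λ
candidate 7: (m,n)=(-1,-8) → π∥ = -1-8·τ ≈ -27.42221, π⊥ = -1-8·τ' ≈ 1.42221 ∉ [-0.5, 0.7) ⇒ out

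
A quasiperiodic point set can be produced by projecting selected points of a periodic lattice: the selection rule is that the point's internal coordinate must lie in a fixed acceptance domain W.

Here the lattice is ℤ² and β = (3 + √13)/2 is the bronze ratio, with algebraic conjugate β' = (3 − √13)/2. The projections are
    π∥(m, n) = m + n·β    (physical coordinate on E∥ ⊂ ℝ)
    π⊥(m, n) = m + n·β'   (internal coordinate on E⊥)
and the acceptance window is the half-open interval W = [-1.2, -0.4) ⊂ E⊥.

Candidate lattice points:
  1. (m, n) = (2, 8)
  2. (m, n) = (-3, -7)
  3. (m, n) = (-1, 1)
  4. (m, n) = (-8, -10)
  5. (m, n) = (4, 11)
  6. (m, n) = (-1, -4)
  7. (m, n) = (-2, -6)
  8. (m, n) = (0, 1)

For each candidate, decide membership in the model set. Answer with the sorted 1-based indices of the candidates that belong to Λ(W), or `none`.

β' = (3−√13)/2 ≈ -0.3028.
[1] lift (2,8): star map gives -0.4222; window check -1.2 ≤ -0.4222 < -0.4 is true → IN Λ
[2] lift (-3,-7): star map gives -0.8806; window check -1.2 ≤ -0.8806 < -0.4 is true → IN Λ
[3] lift (-1,1): star map gives -1.3028; window check -1.2 ≤ -1.3028 < -0.4 is false → out
[4] lift (-8,-10): star map gives -4.9722; window check -1.2 ≤ -4.9722 < -0.4 is false → out
[5] lift (4,11): star map gives 0.6695; window check -1.2 ≤ 0.6695 < -0.4 is false → out
[6] lift (-1,-4): star map gives 0.2111; window check -1.2 ≤ 0.2111 < -0.4 is false → out
[7] lift (-2,-6): star map gives -0.1833; window check -1.2 ≤ -0.1833 < -0.4 is false → out
[8] lift (0,1): star map gives -0.3028; window check -1.2 ≤ -0.3028 < -0.4 is false → out

1, 2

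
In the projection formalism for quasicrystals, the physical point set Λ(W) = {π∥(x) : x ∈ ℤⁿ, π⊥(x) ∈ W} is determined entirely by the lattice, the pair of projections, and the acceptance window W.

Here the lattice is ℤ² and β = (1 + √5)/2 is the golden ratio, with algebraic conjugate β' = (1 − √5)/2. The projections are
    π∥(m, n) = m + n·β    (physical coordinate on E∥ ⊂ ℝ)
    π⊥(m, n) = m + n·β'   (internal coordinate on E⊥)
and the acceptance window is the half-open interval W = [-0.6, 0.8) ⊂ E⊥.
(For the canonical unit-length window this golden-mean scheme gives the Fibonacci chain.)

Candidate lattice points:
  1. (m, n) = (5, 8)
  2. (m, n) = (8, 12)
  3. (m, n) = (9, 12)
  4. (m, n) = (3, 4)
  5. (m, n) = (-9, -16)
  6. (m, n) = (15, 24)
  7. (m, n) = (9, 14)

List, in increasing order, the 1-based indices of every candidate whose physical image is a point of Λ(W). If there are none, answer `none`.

β' = (1−√5)/2 ≈ -0.61803.
[1] lift (5,8): star map gives 0.05573; window check -0.6 ≤ 0.05573 < 0.8 is true → IN Λ
[2] lift (8,12): star map gives 0.58359; window check -0.6 ≤ 0.58359 < 0.8 is true → IN Λ
[3] lift (9,12): star map gives 1.58359; window check -0.6 ≤ 1.58359 < 0.8 is false → out
[4] lift (3,4): star map gives 0.52786; window check -0.6 ≤ 0.52786 < 0.8 is true → IN Λ
[5] lift (-9,-16): star map gives 0.88854; window check -0.6 ≤ 0.88854 < 0.8 is false → out
[6] lift (15,24): star map gives 0.16718; window check -0.6 ≤ 0.16718 < 0.8 is true → IN Λ
[7] lift (9,14): star map gives 0.34752; window check -0.6 ≤ 0.34752 < 0.8 is true → IN Λ

1, 2, 4, 6, 7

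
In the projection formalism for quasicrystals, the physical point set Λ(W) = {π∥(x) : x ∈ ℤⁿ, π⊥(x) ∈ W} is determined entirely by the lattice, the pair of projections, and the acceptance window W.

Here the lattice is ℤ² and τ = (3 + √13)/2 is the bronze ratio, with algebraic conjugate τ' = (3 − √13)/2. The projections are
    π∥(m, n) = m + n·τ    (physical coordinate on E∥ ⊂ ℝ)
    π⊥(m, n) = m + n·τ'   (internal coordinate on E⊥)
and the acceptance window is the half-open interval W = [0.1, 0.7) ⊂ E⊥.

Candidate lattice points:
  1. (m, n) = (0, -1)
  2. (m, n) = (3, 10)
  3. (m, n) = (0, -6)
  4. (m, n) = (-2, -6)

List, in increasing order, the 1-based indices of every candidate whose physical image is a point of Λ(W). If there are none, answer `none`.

Compute τ' = (3−√13)/2 = -0.30278, so π⊥(m,n) = m -0.30278·n.
#1 (0,-1): internal coord 0 + (-1)·τ' = +0.30278; +0.30278 ∈ [0.1, 0.7) → IN Λ
#2 (3,10): internal coord 3 + (10)·τ' = -0.02776; -0.02776 ∉ [0.1, 0.7) → out
#3 (0,-6): internal coord 0 + (-6)·τ' = +1.81665; +1.81665 ∉ [0.1, 0.7) → out
#4 (-2,-6): internal coord -2 + (-6)·τ' = -0.18335; -0.18335 ∉ [0.1, 0.7) → out

1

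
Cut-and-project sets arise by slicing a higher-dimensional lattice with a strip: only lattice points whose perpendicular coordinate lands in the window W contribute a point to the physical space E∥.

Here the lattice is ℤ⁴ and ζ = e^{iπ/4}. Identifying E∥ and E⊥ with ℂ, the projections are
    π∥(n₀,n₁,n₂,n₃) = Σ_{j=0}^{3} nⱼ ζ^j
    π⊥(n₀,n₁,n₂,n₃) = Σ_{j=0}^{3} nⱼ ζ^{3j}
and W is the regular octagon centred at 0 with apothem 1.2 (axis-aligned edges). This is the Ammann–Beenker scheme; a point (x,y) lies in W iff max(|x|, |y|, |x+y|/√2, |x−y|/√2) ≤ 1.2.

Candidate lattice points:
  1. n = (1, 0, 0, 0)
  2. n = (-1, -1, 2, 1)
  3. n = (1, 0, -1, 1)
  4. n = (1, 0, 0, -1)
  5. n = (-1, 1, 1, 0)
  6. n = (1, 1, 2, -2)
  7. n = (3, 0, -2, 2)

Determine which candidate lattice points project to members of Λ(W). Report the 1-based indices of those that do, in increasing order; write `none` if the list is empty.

1, 4

π⊥(n) = n₀ + n₁ζ³ + n₂ζ⁶ + n₃ζ⁹ where ζ = e^{iπ/4}.
#1 (1, 0, 0, 0): internal (1.000000, 0.000000); octagon support 1.000000 vs apothem 1.2 → ∈ W
#2 (-1, -1, 2, 1): internal (0.414214, -2.000000); octagon support 2.000000 vs apothem 1.2 → ∉ W
#3 (1, 0, -1, 1): internal (1.707107, 1.707107); octagon support 2.414214 vs apothem 1.2 → ∉ W
#4 (1, 0, 0, -1): internal (0.292893, -0.707107); octagon support 0.707107 vs apothem 1.2 → ∈ W
#5 (-1, 1, 1, 0): internal (-1.707107, -0.292893); octagon support 1.707107 vs apothem 1.2 → ∉ W
#6 (1, 1, 2, -2): internal (-1.121320, -2.707107); octagon support 2.707107 vs apothem 1.2 → ∉ W
#7 (3, 0, -2, 2): internal (4.414214, 3.414214); octagon support 5.535534 vs apothem 1.2 → ∉ W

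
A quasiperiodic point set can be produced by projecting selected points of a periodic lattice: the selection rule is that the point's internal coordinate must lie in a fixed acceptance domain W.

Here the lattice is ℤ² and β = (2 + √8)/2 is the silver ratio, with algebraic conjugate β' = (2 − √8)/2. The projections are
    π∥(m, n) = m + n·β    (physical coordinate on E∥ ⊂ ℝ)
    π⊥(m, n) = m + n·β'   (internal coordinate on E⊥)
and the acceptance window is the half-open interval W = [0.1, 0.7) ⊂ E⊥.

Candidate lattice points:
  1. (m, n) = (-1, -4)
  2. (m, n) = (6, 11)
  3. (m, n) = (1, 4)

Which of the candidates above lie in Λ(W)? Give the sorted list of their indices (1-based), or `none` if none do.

Numerically β ≈ 2.414214 and β' = −1/β ≈ -0.414214.
[1] lift (-1,-4): star map gives 0.656854; window check 0.1 ≤ 0.656854 < 0.7 is true → IN Λ
[2] lift (6,11): star map gives 1.443651; window check 0.1 ≤ 1.443651 < 0.7 is false → out
[3] lift (1,4): star map gives -0.656854; window check 0.1 ≤ -0.656854 < 0.7 is false → out

1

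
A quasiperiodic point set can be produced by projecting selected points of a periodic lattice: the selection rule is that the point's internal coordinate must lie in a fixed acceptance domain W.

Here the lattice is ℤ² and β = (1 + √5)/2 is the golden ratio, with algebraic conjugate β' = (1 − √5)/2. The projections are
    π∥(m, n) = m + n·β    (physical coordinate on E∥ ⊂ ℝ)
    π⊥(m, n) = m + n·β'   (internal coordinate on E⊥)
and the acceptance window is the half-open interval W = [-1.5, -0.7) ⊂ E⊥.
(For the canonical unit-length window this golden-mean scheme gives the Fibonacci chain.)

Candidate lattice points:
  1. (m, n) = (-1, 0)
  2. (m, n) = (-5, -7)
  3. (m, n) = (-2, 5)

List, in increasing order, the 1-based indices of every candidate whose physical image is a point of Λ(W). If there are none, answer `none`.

β' = (1−√5)/2 ≈ -0.6180.
[1] lift (-1,0): star map gives -1.0000; window check -1.5 ≤ -1.0000 < -0.7 is true → IN Λ
[2] lift (-5,-7): star map gives -0.6738; window check -1.5 ≤ -0.6738 < -0.7 is false → out
[3] lift (-2,5): star map gives -5.0902; window check -1.5 ≤ -5.0902 < -0.7 is false → out

1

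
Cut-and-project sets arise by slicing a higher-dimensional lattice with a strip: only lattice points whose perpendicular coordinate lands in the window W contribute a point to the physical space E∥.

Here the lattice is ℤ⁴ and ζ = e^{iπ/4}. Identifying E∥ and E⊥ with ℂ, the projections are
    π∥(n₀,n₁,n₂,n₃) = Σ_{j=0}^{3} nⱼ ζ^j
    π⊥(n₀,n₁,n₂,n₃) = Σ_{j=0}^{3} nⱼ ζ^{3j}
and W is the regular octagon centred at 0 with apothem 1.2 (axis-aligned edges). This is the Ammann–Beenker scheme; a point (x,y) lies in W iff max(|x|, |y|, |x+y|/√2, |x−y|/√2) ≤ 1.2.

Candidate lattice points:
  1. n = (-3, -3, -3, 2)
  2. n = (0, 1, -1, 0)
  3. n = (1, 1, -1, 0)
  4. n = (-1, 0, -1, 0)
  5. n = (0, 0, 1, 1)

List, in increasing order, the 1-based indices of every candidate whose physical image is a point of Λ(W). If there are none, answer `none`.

5

Internal map: ζ^{3j} for j=0..3 gives (1,0), (−√2/2,√2/2), (0,−1), (√2/2,√2/2).
#1 (-3, -3, -3, 2): internal (0.5355, 2.2929); octagon support 2.2929 vs apothem 1.2 → ∉ W
#2 (0, 1, -1, 0): internal (-0.7071, 1.7071); octagon support 1.7071 vs apothem 1.2 → ∉ W
#3 (1, 1, -1, 0): internal (0.2929, 1.7071); octagon support 1.7071 vs apothem 1.2 → ∉ W
#4 (-1, 0, -1, 0): internal (-1.0000, 1.0000); octagon support 1.4142 vs apothem 1.2 → ∉ W
#5 (0, 0, 1, 1): internal (0.7071, -0.2929); octagon support 0.7071 vs apothem 1.2 → ∈ W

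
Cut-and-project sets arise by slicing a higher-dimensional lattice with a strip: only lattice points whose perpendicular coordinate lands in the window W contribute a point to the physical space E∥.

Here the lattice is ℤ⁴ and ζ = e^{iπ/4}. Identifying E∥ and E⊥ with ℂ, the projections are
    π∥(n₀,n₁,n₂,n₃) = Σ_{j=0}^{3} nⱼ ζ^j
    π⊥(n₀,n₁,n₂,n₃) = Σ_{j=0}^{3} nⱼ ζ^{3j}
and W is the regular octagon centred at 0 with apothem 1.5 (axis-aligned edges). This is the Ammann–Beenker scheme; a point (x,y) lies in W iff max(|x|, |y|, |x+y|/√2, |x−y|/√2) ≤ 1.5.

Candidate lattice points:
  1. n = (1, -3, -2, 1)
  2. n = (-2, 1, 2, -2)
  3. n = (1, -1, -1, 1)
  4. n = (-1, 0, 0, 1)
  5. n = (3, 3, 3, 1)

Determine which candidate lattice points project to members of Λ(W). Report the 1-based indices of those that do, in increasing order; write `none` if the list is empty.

π⊥(n) = n₀ + n₁ζ³ + n₂ζ⁶ + n₃ζ⁹ where ζ = e^{iπ/4}.
#1 (1, -3, -2, 1): internal (3.82843, 0.58579); octagon support 3.82843 vs apothem 1.5 → ∉ W
#2 (-2, 1, 2, -2): internal (-4.12132, -2.70711); octagon support 4.82843 vs apothem 1.5 → ∉ W
#3 (1, -1, -1, 1): internal (2.41421, 1.00000); octagon support 2.41421 vs apothem 1.5 → ∉ W
#4 (-1, 0, 0, 1): internal (-0.29289, 0.70711); octagon support 0.70711 vs apothem 1.5 → ∈ W
#5 (3, 3, 3, 1): internal (1.58579, -0.17157); octagon support 1.58579 vs apothem 1.5 → ∉ W

4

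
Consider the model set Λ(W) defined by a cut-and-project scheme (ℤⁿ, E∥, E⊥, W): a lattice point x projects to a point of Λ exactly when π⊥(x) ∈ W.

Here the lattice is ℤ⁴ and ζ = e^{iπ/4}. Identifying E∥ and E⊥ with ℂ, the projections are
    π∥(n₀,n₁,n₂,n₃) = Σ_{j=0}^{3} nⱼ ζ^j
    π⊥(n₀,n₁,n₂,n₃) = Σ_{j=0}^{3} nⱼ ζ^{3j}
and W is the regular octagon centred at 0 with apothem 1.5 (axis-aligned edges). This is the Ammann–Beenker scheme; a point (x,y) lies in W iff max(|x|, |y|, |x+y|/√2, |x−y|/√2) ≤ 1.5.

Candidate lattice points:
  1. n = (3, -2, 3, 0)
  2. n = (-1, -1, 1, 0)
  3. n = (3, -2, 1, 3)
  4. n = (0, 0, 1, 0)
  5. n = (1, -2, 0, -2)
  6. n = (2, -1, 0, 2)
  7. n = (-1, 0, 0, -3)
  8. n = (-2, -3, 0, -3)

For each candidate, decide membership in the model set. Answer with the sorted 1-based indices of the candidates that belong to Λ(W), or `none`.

4

Internal map: ζ^{3j} for j=0..3 gives (1,0), (−√2/2,√2/2), (0,−1), (√2/2,√2/2).
#1 (3, -2, 3, 0): internal (4.4142, -4.4142); octagon support 6.2426 vs apothem 1.5 → ∉ W
#2 (-1, -1, 1, 0): internal (-0.2929, -1.7071); octagon support 1.7071 vs apothem 1.5 → ∉ W
#3 (3, -2, 1, 3): internal (6.5355, -0.2929); octagon support 6.5355 vs apothem 1.5 → ∉ W
#4 (0, 0, 1, 0): internal (0.0000, -1.0000); octagon support 1.0000 vs apothem 1.5 → ∈ W
#5 (1, -2, 0, -2): internal (1.0000, -2.8284); octagon support 2.8284 vs apothem 1.5 → ∉ W
#6 (2, -1, 0, 2): internal (4.1213, 0.7071); octagon support 4.1213 vs apothem 1.5 → ∉ W
#7 (-1, 0, 0, -3): internal (-3.1213, -2.1213); octagon support 3.7071 vs apothem 1.5 → ∉ W
#8 (-2, -3, 0, -3): internal (-2.0000, -4.2426); octagon support 4.4142 vs apothem 1.5 → ∉ W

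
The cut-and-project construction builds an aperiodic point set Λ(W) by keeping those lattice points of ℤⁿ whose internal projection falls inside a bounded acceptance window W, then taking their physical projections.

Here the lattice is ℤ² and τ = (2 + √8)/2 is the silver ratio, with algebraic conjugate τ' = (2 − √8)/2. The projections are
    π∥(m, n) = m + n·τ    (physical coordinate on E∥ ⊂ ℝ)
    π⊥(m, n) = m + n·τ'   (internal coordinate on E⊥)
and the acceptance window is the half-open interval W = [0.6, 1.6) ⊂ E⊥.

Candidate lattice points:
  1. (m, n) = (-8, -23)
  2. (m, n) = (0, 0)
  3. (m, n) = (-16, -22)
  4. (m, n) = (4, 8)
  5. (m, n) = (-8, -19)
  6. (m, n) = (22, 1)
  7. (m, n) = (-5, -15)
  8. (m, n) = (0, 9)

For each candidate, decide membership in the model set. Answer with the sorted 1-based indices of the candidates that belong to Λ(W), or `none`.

Numerically τ ≈ 2.4142 and τ' = −1/τ ≈ -0.4142.
#1 (-8,-23): internal coord -8 + (-23)·τ' = +1.5269; +1.5269 ∈ [0.6, 1.6) → IN Λ
#2 (0,0): internal coord 0 + (0)·τ' = +0.0000; +0.0000 ∉ [0.6, 1.6) → out
#3 (-16,-22): internal coord -16 + (-22)·τ' = -6.8873; -6.8873 ∉ [0.6, 1.6) → out
#4 (4,8): internal coord 4 + (8)·τ' = +0.6863; +0.6863 ∈ [0.6, 1.6) → IN Λ
#5 (-8,-19): internal coord -8 + (-19)·τ' = -0.1299; -0.1299 ∉ [0.6, 1.6) → out
#6 (22,1): internal coord 22 + (1)·τ' = +21.5858; +21.5858 ∉ [0.6, 1.6) → out
#7 (-5,-15): internal coord -5 + (-15)·τ' = +1.2132; +1.2132 ∈ [0.6, 1.6) → IN Λ
#8 (0,9): internal coord 0 + (9)·τ' = -3.7279; -3.7279 ∉ [0.6, 1.6) → out

1, 4, 7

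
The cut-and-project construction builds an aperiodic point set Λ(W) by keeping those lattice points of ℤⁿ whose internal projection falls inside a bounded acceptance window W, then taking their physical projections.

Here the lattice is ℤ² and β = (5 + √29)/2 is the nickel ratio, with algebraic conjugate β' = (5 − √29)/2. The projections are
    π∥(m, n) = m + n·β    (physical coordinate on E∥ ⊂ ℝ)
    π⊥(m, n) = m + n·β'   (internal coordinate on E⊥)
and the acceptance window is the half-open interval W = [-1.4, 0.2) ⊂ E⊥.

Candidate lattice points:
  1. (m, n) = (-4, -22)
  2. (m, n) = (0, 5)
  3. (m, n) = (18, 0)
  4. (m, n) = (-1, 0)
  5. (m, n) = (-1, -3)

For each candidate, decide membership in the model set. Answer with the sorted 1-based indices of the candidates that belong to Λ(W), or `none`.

2, 4, 5

Numerically β ≈ 5.1926 and β' = −1/β ≈ -0.1926.
#1 (-4,-22): internal coord -4 + (-22)·β' = +0.2368; +0.2368 ∉ [-1.4, 0.2) → out
#2 (0,5): internal coord 0 + (5)·β' = -0.9629; -0.9629 ∈ [-1.4, 0.2) → IN Λ
#3 (18,0): internal coord 18 + (0)·β' = +18.0000; +18.0000 ∉ [-1.4, 0.2) → out
#4 (-1,0): internal coord -1 + (0)·β' = -1.0000; -1.0000 ∈ [-1.4, 0.2) → IN Λ
#5 (-1,-3): internal coord -1 + (-3)·β' = -0.4223; -0.4223 ∈ [-1.4, 0.2) → IN Λ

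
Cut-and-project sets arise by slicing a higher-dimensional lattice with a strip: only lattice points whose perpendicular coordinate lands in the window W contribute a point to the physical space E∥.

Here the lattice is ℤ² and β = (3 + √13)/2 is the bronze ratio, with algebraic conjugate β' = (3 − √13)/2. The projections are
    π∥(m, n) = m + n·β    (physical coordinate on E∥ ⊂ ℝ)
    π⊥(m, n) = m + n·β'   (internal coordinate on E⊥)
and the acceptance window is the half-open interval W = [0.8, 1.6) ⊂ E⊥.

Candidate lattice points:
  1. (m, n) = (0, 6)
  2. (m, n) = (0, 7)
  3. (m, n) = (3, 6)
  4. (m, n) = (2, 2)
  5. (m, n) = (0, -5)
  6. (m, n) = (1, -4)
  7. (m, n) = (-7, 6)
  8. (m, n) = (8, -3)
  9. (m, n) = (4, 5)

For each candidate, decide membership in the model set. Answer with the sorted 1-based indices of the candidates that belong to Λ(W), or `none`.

3, 4, 5

Compute β' = (3−√13)/2 = -0.3028, so π⊥(m,n) = m -0.3028·n.
candidate 1: (m,n)=(0,6) → π∥ = 0+6·β ≈ 19.8167, π⊥ = 0+6·β' ≈ -1.8167 ∉ [0.8, 1.6) ⇒ out
candidate 2: (m,n)=(0,7) → π∥ = 0+7·β ≈ 23.1194, π⊥ = 0+7·β' ≈ -2.1194 ∉ [0.8, 1.6) ⇒ out
candidate 3: (m,n)=(3,6) → π∥ = 3+6·β ≈ 22.8167, π⊥ = 3+6·β' ≈ 1.1833 ∈ [0.8, 1.6) ⇒ IN Λ
candidate 4: (m,n)=(2,2) → π∥ = 2+2·β ≈ 8.6056, π⊥ = 2+2·β' ≈ 1.3944 ∈ [0.8, 1.6) ⇒ IN Λ
candidate 5: (m,n)=(0,-5) → π∥ = 0-5·β ≈ -16.5139, π⊥ = 0-5·β' ≈ 1.5139 ∈ [0.8, 1.6) ⇒ IN Λ
candidate 6: (m,n)=(1,-4) → π∥ = 1-4·β ≈ -12.2111, π⊥ = 1-4·β' ≈ 2.2111 ∉ [0.8, 1.6) ⇒ out
candidate 7: (m,n)=(-7,6) → π∥ = -7+6·β ≈ 12.8167, π⊥ = -7+6·β' ≈ -8.8167 ∉ [0.8, 1.6) ⇒ out
candidate 8: (m,n)=(8,-3) → π∥ = 8-3·β ≈ -1.9083, π⊥ = 8-3·β' ≈ 8.9083 ∉ [0.8, 1.6) ⇒ out
candidate 9: (m,n)=(4,5) → π∥ = 4+5·β ≈ 20.5139, π⊥ = 4+5·β' ≈ 2.4861 ∉ [0.8, 1.6) ⇒ out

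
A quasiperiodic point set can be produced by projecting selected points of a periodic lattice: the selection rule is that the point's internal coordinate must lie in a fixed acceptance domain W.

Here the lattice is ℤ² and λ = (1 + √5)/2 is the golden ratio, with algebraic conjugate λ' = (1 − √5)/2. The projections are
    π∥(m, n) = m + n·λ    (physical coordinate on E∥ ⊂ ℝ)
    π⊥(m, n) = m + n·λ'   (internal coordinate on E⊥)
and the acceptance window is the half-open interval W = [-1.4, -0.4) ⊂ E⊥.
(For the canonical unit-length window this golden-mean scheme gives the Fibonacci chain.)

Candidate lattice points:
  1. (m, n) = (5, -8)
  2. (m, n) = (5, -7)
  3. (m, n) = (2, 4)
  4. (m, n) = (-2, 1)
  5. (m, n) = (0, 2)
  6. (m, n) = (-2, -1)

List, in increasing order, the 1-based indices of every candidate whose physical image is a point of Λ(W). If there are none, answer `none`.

λ' = (1−√5)/2 ≈ -0.618034.
[1] lift (5,-8): star map gives 9.944272; window check -1.4 ≤ 9.944272 < -0.4 is false → out
[2] lift (5,-7): star map gives 9.326238; window check -1.4 ≤ 9.326238 < -0.4 is false → out
[3] lift (2,4): star map gives -0.472136; window check -1.4 ≤ -0.472136 < -0.4 is true → IN Λ
[4] lift (-2,1): star map gives -2.618034; window check -1.4 ≤ -2.618034 < -0.4 is false → out
[5] lift (0,2): star map gives -1.236068; window check -1.4 ≤ -1.236068 < -0.4 is true → IN Λ
[6] lift (-2,-1): star map gives -1.381966; window check -1.4 ≤ -1.381966 < -0.4 is true → IN Λ

3, 5, 6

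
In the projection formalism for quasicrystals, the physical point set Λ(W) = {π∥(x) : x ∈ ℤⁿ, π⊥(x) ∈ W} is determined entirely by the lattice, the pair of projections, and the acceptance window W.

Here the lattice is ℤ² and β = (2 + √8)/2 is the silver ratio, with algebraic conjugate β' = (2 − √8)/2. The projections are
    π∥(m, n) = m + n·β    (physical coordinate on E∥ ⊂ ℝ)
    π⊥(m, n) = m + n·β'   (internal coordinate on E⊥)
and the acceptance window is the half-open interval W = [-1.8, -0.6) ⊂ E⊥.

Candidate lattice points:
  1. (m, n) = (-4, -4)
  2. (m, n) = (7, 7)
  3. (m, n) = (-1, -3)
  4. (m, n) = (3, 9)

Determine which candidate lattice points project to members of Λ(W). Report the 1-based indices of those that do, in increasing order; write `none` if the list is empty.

4

Numerically β ≈ 2.4142 and β' = −1/β ≈ -0.4142.
#1 (-4,-4): internal coord -4 + (-4)·β' = -2.3431; -2.3431 ∉ [-1.8, -0.6) → out
#2 (7,7): internal coord 7 + (7)·β' = +4.1005; +4.1005 ∉ [-1.8, -0.6) → out
#3 (-1,-3): internal coord -1 + (-3)·β' = +0.2426; +0.2426 ∉ [-1.8, -0.6) → out
#4 (3,9): internal coord 3 + (9)·β' = -0.7279; -0.7279 ∈ [-1.8, -0.6) → IN Λ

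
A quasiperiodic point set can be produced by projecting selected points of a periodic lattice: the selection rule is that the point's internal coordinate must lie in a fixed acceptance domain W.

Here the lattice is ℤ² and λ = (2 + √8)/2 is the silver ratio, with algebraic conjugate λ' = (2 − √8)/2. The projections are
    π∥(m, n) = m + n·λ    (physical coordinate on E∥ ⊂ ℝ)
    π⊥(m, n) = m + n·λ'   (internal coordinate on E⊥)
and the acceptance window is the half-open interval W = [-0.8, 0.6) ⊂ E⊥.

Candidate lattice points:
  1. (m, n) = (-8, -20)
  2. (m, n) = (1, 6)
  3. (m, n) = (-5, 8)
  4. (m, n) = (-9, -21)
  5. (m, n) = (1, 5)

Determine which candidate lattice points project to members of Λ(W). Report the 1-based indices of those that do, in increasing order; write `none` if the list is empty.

Compute λ' = (2−√8)/2 = -0.4142, so π⊥(m,n) = m -0.4142·n.
candidate 1: (m,n)=(-8,-20) → π∥ = -8-20·λ ≈ -56.2843, π⊥ = -8-20·λ' ≈ 0.2843 ∈ [-0.8, 0.6) ⇒ IN Λ
candidate 2: (m,n)=(1,6) → π∥ = 1+6·λ ≈ 15.4853, π⊥ = 1+6·λ' ≈ -1.4853 ∉ [-0.8, 0.6) ⇒ out
candidate 3: (m,n)=(-5,8) → π∥ = -5+8·λ ≈ 14.3137, π⊥ = -5+8·λ' ≈ -8.3137 ∉ [-0.8, 0.6) ⇒ out
candidate 4: (m,n)=(-9,-21) → π∥ = -9-21·λ ≈ -59.6985, π⊥ = -9-21·λ' ≈ -0.3015 ∈ [-0.8, 0.6) ⇒ IN Λ
candidate 5: (m,n)=(1,5) → π∥ = 1+5·λ ≈ 13.0711, π⊥ = 1+5·λ' ≈ -1.0711 ∉ [-0.8, 0.6) ⇒ out

1, 4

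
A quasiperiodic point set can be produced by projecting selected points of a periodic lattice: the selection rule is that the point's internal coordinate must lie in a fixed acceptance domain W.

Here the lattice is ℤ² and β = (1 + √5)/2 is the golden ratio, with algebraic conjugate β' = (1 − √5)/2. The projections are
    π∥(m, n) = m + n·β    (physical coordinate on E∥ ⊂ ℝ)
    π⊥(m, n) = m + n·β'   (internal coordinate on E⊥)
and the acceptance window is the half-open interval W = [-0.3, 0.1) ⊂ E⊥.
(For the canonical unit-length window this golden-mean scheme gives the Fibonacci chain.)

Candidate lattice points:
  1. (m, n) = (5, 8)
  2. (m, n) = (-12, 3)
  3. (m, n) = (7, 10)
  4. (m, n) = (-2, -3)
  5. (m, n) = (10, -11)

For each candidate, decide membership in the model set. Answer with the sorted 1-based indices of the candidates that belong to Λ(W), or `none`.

1, 4

Numerically β ≈ 1.618034 and β' = −1/β ≈ -0.618034.
[1] lift (5,8): star map gives 0.055728; window check -0.3 ≤ 0.055728 < 0.1 is true → IN Λ
[2] lift (-12,3): star map gives -13.854102; window check -0.3 ≤ -13.854102 < 0.1 is false → out
[3] lift (7,10): star map gives 0.819660; window check -0.3 ≤ 0.819660 < 0.1 is false → out
[4] lift (-2,-3): star map gives -0.145898; window check -0.3 ≤ -0.145898 < 0.1 is true → IN Λ
[5] lift (10,-11): star map gives 16.798374; window check -0.3 ≤ 16.798374 < 0.1 is false → out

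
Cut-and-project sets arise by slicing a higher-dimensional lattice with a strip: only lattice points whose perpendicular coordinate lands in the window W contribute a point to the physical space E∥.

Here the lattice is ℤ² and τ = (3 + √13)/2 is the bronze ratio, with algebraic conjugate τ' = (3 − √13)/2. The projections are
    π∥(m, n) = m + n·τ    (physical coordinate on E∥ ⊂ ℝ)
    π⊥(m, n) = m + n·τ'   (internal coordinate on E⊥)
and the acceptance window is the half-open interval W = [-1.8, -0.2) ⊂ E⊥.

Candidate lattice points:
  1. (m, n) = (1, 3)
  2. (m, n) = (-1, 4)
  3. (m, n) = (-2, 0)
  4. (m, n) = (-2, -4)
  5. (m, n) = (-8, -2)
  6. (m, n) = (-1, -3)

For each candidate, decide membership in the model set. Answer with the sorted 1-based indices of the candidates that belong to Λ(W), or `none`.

4

Compute τ' = (3−√13)/2 = -0.30278, so π⊥(m,n) = m -0.30278·n.
#1 (1,3): internal coord 1 + (3)·τ' = +0.09167; +0.09167 ∉ [-1.8, -0.2) → out
#2 (-1,4): internal coord -1 + (4)·τ' = -2.21110; -2.21110 ∉ [-1.8, -0.2) → out
#3 (-2,0): internal coord -2 + (0)·τ' = -2.00000; -2.00000 ∉ [-1.8, -0.2) → out
#4 (-2,-4): internal coord -2 + (-4)·τ' = -0.78890; -0.78890 ∈ [-1.8, -0.2) → IN Λ
#5 (-8,-2): internal coord -8 + (-2)·τ' = -7.39445; -7.39445 ∉ [-1.8, -0.2) → out
#6 (-1,-3): internal coord -1 + (-3)·τ' = -0.09167; -0.09167 ∉ [-1.8, -0.2) → out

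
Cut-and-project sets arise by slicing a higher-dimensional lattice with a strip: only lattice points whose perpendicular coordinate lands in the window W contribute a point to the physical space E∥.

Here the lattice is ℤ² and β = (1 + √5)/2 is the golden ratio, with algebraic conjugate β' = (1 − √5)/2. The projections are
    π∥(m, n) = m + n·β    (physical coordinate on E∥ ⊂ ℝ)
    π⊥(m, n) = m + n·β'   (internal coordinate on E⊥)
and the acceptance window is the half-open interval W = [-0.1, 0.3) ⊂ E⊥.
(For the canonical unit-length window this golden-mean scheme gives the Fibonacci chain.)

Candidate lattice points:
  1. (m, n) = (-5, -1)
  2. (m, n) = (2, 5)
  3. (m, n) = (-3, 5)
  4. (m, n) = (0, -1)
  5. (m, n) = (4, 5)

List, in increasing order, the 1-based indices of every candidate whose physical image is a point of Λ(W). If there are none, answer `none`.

Numerically β ≈ 1.61803 and β' = −1/β ≈ -0.61803.
candidate 1: (m,n)=(-5,-1) → π∥ = -5-1·β ≈ -6.61803, π⊥ = -5-1·β' ≈ -4.38197 ∉ [-0.1, 0.3) ⇒ out
candidate 2: (m,n)=(2,5) → π∥ = 2+5·β ≈ 10.09017, π⊥ = 2+5·β' ≈ -1.09017 ∉ [-0.1, 0.3) ⇒ out
candidate 3: (m,n)=(-3,5) → π∥ = -3+5·β ≈ 5.09017, π⊥ = -3+5·β' ≈ -6.09017 ∉ [-0.1, 0.3) ⇒ out
candidate 4: (m,n)=(0,-1) → π∥ = 0-1·β ≈ -1.61803, π⊥ = 0-1·β' ≈ 0.61803 ∉ [-0.1, 0.3) ⇒ out
candidate 5: (m,n)=(4,5) → π∥ = 4+5·β ≈ 12.09017, π⊥ = 4+5·β' ≈ 0.90983 ∉ [-0.1, 0.3) ⇒ out

none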